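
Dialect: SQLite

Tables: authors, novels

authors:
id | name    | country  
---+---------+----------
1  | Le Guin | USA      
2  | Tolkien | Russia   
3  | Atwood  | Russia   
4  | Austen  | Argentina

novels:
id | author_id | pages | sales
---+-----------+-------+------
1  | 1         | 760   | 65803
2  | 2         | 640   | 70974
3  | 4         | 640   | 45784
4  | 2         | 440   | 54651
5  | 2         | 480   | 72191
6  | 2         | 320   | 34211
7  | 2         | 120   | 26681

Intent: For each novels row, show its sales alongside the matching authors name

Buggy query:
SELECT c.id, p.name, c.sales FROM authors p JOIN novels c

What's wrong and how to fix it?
Bug: JOIN with no ON clause produces a cartesian product; every novels row pairs with every authors row

Fix: Add ON c.author_id = p.id to the JOIN

Corrected query:
SELECT c.id, p.name, c.sales FROM authors p JOIN novels c ON c.author_id = p.id

Result:
id | name    | sales
---+---------+------
1  | Le Guin | 65803
2  | Tolkien | 70974
3  | Austen  | 45784
4  | Tolkien | 54651
5  | Tolkien | 72191
6  | Tolkien | 34211
7  | Tolkien | 26681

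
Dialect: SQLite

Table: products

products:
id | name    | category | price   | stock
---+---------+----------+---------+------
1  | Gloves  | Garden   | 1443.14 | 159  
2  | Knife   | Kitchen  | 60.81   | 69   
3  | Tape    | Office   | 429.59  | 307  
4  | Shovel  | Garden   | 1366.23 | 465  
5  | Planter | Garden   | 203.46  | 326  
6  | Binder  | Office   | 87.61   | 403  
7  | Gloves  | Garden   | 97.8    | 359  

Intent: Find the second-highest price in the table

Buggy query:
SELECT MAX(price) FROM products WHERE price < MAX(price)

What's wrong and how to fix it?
Bug: MAX(price) on the right of the comparison is an aggregate-in-WHERE error

Fix: Put the inner MAX in a scalar subquery

Corrected query:
SELECT MAX(price) FROM products WHERE price < (SELECT MAX(price) FROM products)

Result:
MAX(price)
----------
1366.23   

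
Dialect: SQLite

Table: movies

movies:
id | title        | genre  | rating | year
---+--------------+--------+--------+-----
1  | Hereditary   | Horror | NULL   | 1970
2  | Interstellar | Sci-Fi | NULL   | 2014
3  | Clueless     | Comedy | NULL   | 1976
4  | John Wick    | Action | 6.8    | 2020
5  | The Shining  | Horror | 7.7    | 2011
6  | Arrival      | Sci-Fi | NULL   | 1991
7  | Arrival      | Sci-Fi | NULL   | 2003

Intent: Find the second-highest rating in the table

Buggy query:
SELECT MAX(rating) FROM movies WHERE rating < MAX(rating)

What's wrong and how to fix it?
Bug: MAX(rating) on the right of the comparison is an aggregate-in-WHERE error

Fix: Put the inner MAX in a scalar subquery

Corrected query:
SELECT MAX(rating) FROM movies WHERE rating < (SELECT MAX(rating) FROM movies)

Result:
MAX(rating)
-----------
6.8        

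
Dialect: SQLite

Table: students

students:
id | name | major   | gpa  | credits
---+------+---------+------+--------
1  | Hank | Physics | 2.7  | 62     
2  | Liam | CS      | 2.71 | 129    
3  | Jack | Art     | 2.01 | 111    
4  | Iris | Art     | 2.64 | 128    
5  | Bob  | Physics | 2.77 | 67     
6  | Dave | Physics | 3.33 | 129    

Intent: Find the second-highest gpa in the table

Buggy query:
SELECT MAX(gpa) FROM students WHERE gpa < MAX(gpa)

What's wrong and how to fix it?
Bug: The inner MAX is an aggregate inside WHERE, which is not allowed

Fix: Compute the overall MAX in a subquery, then take MAX of rows below it

Corrected query:
SELECT MAX(gpa) FROM students WHERE gpa < (SELECT MAX(gpa) FROM students)

Result:
MAX(gpa)
--------
2.77    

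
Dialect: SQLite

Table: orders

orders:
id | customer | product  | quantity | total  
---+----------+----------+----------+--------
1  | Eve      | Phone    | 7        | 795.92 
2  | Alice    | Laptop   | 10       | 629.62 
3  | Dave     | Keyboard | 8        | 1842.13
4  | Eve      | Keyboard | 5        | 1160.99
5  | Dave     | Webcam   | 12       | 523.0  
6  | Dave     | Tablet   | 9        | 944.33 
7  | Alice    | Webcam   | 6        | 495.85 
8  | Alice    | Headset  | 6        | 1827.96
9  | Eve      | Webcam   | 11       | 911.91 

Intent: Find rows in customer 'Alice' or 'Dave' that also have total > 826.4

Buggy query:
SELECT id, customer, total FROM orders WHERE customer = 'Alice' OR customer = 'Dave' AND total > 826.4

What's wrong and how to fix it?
Bug: Without parentheses, AND is evaluated before OR, so the total filter only applies to the 'Dave' branch

Fix: Add parentheses around the OR so the AND applies to both alternatives

Corrected query:
SELECT id, customer, total FROM orders WHERE (customer = 'Alice' OR customer = 'Dave') AND total > 826.4

Result:
id | customer | total  
---+----------+--------
3  | Dave     | 1842.13
6  | Dave     | 944.33 
8  | Alice    | 1827.96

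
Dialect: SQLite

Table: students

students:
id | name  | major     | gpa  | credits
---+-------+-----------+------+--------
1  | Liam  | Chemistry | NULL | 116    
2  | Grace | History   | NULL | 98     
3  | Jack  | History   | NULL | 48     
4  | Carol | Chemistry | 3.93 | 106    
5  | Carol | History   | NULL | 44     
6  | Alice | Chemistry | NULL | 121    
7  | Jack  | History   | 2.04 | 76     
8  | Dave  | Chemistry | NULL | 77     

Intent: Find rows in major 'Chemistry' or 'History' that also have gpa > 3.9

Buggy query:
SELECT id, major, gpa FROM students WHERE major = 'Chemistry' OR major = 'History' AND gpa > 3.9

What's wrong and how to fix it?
Bug: AND binds tighter than OR, so this parses as major = 'Chemistry' OR (major = 'History' AND gpa > 3.9)

Fix: Group the OR with parentheses (or use IN), then AND the threshold

Corrected query:
SELECT id, major, gpa FROM students WHERE (major = 'Chemistry' OR major = 'History') AND gpa > 3.9

Result:
id | major     | gpa 
---+-----------+-----
4  | Chemistry | 3.93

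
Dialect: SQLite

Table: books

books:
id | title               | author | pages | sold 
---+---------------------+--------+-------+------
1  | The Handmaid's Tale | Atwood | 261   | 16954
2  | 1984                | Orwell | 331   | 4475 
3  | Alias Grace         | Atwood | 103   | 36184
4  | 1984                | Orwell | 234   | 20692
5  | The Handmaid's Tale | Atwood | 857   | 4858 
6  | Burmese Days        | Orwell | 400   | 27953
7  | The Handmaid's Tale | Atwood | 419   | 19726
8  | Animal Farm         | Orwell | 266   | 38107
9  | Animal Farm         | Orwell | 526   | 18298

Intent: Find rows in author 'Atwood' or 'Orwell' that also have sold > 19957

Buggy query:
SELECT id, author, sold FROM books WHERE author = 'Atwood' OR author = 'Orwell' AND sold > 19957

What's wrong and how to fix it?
Bug: Without parentheses, AND is evaluated before OR, so the sold filter only applies to the 'Orwell' branch

Fix: Group the OR with parentheses (or use IN), then AND the threshold

Corrected query:
SELECT id, author, sold FROM books WHERE (author = 'Atwood' OR author = 'Orwell') AND sold > 19957

Result:
id | author | sold 
---+--------+------
3  | Atwood | 36184
4  | Orwell | 20692
6  | Orwell | 27953
8  | Orwell | 38107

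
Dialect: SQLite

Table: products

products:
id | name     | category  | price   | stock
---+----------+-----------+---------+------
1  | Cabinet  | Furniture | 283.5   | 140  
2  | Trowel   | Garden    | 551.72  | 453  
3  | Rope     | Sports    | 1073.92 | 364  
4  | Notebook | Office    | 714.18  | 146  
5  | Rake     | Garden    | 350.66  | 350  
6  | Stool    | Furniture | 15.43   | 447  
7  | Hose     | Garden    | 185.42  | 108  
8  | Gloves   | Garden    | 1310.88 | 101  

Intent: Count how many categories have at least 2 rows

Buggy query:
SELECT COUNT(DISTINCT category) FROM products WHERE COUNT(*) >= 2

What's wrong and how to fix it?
Bug: WHERE filters individual rows, not groups, so a group-level COUNT is invalid there

Fix: Group first with HAVING COUNT(*) >= 2, then COUNT the resulting groups

Corrected query:
SELECT COUNT(*) FROM (SELECT category FROM products GROUP BY category HAVING COUNT(*) >= 2)

Result:
COUNT(*)
--------
2       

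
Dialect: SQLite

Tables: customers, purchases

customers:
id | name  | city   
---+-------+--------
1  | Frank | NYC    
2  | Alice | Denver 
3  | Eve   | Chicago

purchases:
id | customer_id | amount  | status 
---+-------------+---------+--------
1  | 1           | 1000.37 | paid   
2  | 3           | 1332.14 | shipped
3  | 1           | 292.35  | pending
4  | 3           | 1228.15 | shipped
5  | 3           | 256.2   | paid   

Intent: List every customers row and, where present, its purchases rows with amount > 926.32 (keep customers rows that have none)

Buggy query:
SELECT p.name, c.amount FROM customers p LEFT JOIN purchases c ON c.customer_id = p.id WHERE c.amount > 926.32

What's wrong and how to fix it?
Bug: Filtering c.amount in WHERE discards the NULL rows produced by LEFT JOIN, turning it into an inner join

Fix: Move the right-table condition into the ON clause so unmatched parents are kept

Corrected query:
SELECT p.name, c.amount FROM customers p LEFT JOIN purchases c ON c.customer_id = p.id AND c.amount > 926.32

Result:
name  | amount 
------+--------
Frank | 1000.37
Alice | NULL   
Eve   | 1228.15
Eve   | 1332.14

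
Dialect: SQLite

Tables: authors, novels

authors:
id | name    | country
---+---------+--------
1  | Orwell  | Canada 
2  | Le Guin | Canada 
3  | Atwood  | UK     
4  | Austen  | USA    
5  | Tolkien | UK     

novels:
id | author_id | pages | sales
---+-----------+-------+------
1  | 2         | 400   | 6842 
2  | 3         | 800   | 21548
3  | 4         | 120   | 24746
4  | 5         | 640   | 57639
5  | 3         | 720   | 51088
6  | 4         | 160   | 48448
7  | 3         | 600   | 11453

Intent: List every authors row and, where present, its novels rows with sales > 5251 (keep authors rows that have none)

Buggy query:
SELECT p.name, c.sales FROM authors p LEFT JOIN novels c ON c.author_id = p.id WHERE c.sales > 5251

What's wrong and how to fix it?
Bug: Filtering c.sales in WHERE discards the NULL rows produced by LEFT JOIN, turning it into an inner join

Fix: Put 'c.sales > 5251' in the JOIN's ON clause instead of WHERE

Corrected query:
SELECT p.name, c.sales FROM authors p LEFT JOIN novels c ON c.author_id = p.id AND c.sales > 5251

Result:
name    | sales
--------+------
Orwell  | NULL 
Le Guin | 6842 
Atwood  | 11453
Atwood  | 21548
Atwood  | 51088
Austen  | 24746
Austen  | 48448
Tolkien | 57639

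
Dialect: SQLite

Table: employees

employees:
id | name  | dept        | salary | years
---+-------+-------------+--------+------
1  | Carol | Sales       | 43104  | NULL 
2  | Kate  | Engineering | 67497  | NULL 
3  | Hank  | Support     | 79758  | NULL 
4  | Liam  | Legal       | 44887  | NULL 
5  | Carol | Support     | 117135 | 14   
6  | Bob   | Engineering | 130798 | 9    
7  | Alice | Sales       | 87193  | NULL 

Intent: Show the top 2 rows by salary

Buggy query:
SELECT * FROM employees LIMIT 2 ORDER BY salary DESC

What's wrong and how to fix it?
Bug: ORDER BY cannot follow LIMIT; LIMIT is the final clause

Fix: Sort with ORDER BY, then apply LIMIT

Corrected query:
SELECT * FROM employees ORDER BY salary DESC LIMIT 2

Result:
id | name  | dept        | salary | years
---+-------+-------------+--------+------
6  | Bob   | Engineering | 130798 | 9    
5  | Carol | Support     | 117135 | 14   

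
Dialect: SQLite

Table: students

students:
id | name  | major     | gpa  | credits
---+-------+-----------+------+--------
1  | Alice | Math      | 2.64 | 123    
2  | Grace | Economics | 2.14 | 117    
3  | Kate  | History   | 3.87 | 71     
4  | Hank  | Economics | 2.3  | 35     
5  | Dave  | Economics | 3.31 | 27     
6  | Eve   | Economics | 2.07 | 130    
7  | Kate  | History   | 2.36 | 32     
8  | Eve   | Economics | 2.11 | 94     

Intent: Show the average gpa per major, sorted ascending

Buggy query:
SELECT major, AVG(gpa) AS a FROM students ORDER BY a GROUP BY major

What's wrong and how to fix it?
Bug: GROUP BY must precede ORDER BY

Fix: Move ORDER BY to the end, after GROUP BY

Corrected query:
SELECT major, AVG(gpa) AS a FROM students GROUP BY major ORDER BY a

Result:
major     | a    
----------+------
Economics | 2.386
Math      | 2.64 
History   | 3.115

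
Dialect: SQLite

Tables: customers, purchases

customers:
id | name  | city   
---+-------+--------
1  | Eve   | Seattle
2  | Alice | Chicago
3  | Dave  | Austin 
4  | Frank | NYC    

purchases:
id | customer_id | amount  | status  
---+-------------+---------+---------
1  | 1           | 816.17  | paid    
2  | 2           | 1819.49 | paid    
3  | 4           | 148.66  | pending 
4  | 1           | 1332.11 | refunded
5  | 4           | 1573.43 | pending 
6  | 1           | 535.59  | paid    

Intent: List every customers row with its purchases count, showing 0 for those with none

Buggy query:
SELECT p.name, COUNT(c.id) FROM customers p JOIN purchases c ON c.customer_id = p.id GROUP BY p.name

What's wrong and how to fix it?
Bug: INNER JOIN drops customers rows that have no matching purchases rows

Fix: Use LEFT JOIN so parents without children still appear (COUNT(c.id) gives 0)

Corrected query:
SELECT p.name, COUNT(c.id) FROM customers p LEFT JOIN purchases c ON c.customer_id = p.id GROUP BY p.name

Result:
name  | COUNT(c.id)
------+------------
Alice | 1          
Dave  | 0          
Eve   | 3          
Frank | 2          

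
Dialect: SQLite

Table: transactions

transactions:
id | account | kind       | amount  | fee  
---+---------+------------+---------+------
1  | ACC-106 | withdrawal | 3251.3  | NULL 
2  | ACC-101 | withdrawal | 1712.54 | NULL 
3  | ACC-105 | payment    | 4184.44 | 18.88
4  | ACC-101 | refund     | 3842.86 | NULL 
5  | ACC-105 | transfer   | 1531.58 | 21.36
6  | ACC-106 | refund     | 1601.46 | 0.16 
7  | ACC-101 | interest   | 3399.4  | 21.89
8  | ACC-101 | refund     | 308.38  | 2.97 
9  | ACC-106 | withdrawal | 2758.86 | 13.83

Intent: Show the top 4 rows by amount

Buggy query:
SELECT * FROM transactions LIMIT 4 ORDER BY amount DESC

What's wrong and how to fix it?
Bug: LIMIT must come after ORDER BY

Fix: Sort with ORDER BY, then apply LIMIT

Corrected query:
SELECT * FROM transactions ORDER BY amount DESC LIMIT 4

Result:
id | account | kind       | amount  | fee  
---+---------+------------+---------+------
3  | ACC-105 | payment    | 4184.44 | 18.88
4  | ACC-101 | refund     | 3842.86 | NULL 
7  | ACC-101 | interest   | 3399.4  | 21.89
1  | ACC-106 | withdrawal | 3251.3  | NULL 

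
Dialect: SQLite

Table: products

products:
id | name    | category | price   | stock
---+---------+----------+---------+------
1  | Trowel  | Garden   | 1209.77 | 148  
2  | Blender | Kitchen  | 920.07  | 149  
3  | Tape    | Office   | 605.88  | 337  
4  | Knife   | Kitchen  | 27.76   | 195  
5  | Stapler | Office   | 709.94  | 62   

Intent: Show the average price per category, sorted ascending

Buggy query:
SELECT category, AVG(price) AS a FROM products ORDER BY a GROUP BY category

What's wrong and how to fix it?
Bug: GROUP BY must precede ORDER BY

Fix: Move ORDER BY to the end, after GROUP BY

Corrected query:
SELECT category, AVG(price) AS a FROM products GROUP BY category ORDER BY a

Result:
category | a      
---------+--------
Kitchen  | 473.915
Office   | 657.91 
Garden   | 1209.77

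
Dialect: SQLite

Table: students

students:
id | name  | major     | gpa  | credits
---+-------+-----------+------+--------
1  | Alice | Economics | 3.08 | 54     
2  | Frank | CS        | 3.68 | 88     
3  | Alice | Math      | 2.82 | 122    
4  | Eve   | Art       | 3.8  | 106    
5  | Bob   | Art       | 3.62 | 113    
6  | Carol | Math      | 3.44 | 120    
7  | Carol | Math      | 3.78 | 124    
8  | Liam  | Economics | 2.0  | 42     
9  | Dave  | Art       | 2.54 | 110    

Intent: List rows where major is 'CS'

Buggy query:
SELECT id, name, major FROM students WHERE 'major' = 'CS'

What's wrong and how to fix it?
Bug: 'major' in single quotes is a string literal, not the column; the comparison is literal-vs-literal and never true

Fix: Remove the quotes around the column name (or use double quotes for an identifier)

Corrected query:
SELECT id, name, major FROM students WHERE major = 'CS'

Result:
id | name  | major
---+-------+------
2  | Frank | CS   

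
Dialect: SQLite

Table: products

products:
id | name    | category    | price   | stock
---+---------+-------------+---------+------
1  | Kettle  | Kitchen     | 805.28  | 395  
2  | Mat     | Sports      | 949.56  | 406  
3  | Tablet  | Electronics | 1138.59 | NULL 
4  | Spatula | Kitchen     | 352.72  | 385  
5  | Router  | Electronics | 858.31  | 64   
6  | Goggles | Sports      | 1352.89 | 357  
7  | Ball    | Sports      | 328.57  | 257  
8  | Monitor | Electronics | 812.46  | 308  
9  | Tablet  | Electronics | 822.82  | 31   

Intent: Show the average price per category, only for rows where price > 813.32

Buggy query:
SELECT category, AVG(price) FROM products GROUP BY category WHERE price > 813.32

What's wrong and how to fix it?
Bug: WHERE cannot follow GROUP BY

Fix: Move the WHERE clause before GROUP BY

Corrected query:
SELECT category, AVG(price) FROM products WHERE price > 813.32 GROUP BY category

Result:
category    | AVG(price)
------------+-----------
Electronics | 939.906667
Sports      | 1151.225  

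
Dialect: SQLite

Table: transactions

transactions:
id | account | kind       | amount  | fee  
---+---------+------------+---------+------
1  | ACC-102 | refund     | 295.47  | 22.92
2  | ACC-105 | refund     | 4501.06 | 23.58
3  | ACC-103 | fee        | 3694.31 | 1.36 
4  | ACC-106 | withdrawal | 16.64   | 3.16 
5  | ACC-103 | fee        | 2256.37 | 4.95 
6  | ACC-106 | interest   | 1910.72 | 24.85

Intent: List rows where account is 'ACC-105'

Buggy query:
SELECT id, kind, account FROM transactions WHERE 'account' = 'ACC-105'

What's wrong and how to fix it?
Bug: 'account' in single quotes is a string literal, not the column; the comparison is literal-vs-literal and never true

Fix: Reference the column as account without single quotes

Corrected query:
SELECT id, kind, account FROM transactions WHERE account = 'ACC-105'

Result:
id | kind   | account
---+--------+--------
2  | refund | ACC-105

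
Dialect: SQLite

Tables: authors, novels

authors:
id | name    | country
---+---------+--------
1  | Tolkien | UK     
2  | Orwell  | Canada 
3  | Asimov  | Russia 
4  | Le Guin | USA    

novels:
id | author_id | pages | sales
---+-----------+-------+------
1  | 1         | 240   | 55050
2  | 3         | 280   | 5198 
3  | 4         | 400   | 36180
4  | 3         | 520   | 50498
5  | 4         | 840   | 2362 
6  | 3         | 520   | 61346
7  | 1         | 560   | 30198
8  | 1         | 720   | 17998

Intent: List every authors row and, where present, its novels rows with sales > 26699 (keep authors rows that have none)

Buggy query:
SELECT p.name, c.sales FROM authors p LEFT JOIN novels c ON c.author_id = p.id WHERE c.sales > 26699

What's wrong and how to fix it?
Bug: Filtering c.sales in WHERE discards the NULL rows produced by LEFT JOIN, turning it into an inner join

Fix: Put 'c.sales > 26699' in the JOIN's ON clause instead of WHERE

Corrected query:
SELECT p.name, c.sales FROM authors p LEFT JOIN novels c ON c.author_id = p.id AND c.sales > 26699

Result:
name    | sales
--------+------
Tolkien | 30198
Tolkien | 55050
Orwell  | NULL 
Asimov  | 50498
Asimov  | 61346
Le Guin | 36180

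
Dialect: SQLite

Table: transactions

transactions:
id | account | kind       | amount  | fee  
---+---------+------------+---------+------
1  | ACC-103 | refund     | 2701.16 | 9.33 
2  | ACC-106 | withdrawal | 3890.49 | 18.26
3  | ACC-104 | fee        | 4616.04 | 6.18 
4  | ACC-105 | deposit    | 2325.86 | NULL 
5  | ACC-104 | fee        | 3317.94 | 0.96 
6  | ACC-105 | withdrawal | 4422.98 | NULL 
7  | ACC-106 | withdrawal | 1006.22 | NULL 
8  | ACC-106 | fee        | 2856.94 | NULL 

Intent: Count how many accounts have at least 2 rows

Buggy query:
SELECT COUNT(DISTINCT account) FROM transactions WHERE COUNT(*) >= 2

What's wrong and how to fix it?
Bug: COUNT(*) cannot appear in WHERE; the per-group count doesn't exist yet

Fix: Group first with HAVING COUNT(*) >= 2, then COUNT the resulting groups

Corrected query:
SELECT COUNT(*) FROM (SELECT account FROM transactions GROUP BY account HAVING COUNT(*) >= 2)

Result:
COUNT(*)
--------
3       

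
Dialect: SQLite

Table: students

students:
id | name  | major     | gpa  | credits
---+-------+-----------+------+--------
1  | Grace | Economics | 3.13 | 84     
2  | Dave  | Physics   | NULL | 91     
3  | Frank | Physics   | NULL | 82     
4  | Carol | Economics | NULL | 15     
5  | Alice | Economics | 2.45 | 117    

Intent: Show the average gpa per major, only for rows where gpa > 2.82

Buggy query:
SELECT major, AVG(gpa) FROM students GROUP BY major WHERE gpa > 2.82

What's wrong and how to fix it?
Bug: WHERE cannot follow GROUP BY

Fix: Move the WHERE clause before GROUP BY

Corrected query:
SELECT major, AVG(gpa) FROM students WHERE gpa > 2.82 GROUP BY major

Result:
major     | AVG(gpa)
----------+---------
Economics | 3.13    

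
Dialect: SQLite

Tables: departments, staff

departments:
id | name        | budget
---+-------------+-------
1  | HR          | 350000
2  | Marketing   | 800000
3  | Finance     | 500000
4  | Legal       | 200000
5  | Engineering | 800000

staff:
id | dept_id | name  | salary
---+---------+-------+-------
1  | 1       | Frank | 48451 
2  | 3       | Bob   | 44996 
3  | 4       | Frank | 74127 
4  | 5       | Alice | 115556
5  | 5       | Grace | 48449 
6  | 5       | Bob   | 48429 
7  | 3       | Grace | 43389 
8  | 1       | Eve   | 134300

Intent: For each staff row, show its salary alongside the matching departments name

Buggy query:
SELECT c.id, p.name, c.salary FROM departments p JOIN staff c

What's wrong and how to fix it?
Bug: Missing join condition: each staff row is matched to all departments rows instead of just its own

Fix: Specify the join condition linking the foreign key to the parent id

Corrected query:
SELECT c.id, p.name, c.salary FROM departments p JOIN staff c ON c.dept_id = p.id

Result:
id | name        | salary
---+-------------+-------
1  | HR          | 48451 
2  | Finance     | 44996 
3  | Legal       | 74127 
4  | Engineering | 115556
5  | Engineering | 48449 
6  | Engineering | 48429 
7  | Finance     | 43389 
8  | HR          | 134300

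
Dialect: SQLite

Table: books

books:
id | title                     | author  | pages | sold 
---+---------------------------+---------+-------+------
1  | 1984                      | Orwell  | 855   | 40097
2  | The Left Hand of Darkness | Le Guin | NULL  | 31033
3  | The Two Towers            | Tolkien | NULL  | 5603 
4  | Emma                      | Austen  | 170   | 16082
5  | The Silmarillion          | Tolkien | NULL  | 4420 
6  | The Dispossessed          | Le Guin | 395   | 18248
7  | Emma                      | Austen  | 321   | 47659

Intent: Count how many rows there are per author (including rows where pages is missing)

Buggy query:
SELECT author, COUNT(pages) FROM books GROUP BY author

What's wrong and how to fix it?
Bug: COUNT(pages) skips NULLs, so groups with missing pages are undercounted

Fix: Replace COUNT(pages) with COUNT(*)

Corrected query:
SELECT author, COUNT(*) FROM books GROUP BY author

Result:
author  | COUNT(*)
--------+---------
Austen  | 2       
Le Guin | 2       
Orwell  | 1       
Tolkien | 2       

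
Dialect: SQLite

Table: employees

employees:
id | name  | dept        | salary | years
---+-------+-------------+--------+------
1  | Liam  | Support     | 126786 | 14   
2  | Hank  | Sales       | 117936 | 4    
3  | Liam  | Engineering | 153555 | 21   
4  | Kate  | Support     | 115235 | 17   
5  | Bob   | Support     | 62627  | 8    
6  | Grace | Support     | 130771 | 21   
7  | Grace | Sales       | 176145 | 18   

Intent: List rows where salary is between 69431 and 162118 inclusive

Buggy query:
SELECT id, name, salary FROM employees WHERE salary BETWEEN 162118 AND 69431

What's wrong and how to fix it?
Bug: The bounds are reversed; BETWEEN a AND b requires a <= b to match anything

Fix: Write BETWEEN 69431 AND 162118

Corrected query:
SELECT id, name, salary FROM employees WHERE salary BETWEEN 69431 AND 162118

Result:
id | name  | salary
---+-------+-------
1  | Liam  | 126786
2  | Hank  | 117936
3  | Liam  | 153555
4  | Kate  | 115235
6  | Grace | 130771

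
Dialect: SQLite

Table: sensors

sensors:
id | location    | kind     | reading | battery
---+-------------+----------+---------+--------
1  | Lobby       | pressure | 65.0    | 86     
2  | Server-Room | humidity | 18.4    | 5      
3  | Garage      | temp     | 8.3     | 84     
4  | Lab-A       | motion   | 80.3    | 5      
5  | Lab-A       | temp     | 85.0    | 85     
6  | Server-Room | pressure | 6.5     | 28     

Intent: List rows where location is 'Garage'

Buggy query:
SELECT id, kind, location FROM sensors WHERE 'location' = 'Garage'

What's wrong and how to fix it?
Bug: 'location' in single quotes is a string literal, not the column; the comparison is literal-vs-literal and never true

Fix: Remove the quotes around the column name (or use double quotes for an identifier)

Corrected query:
SELECT id, kind, location FROM sensors WHERE location = 'Garage'

Result:
id | kind | location
---+------+---------
3  | temp | Garage  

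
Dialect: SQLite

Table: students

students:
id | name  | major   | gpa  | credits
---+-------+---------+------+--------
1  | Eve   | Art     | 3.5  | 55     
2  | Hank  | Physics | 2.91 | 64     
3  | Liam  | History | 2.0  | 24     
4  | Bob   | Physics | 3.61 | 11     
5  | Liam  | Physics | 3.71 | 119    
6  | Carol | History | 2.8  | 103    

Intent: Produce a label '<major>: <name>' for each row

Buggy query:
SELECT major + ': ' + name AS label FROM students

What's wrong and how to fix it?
Bug: SQLite uses || for string concatenation; + coerces text to numbers (yielding 0)

Fix: Replace + with || to concatenate text

Corrected query:
SELECT major || ': ' || name AS label FROM students

Result:
label         
--------------
Art: Eve      
Physics: Hank 
History: Liam 
Physics: Bob  
Physics: Liam 
History: Carol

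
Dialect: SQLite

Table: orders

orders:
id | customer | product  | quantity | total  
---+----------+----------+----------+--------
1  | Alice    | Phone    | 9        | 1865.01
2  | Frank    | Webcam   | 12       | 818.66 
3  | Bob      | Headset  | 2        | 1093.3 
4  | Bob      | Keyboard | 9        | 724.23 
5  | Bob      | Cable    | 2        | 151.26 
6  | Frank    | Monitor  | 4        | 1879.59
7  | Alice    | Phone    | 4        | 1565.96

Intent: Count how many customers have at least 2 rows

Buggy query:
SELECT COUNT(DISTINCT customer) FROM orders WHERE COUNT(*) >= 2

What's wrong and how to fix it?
Bug: WHERE filters individual rows, not groups, so a group-level COUNT is invalid there

Fix: Use a subquery that GROUPs and filters with HAVING, then count its rows

Corrected query:
SELECT COUNT(*) FROM (SELECT customer FROM orders GROUP BY customer HAVING COUNT(*) >= 2)

Result:
COUNT(*)
--------
3       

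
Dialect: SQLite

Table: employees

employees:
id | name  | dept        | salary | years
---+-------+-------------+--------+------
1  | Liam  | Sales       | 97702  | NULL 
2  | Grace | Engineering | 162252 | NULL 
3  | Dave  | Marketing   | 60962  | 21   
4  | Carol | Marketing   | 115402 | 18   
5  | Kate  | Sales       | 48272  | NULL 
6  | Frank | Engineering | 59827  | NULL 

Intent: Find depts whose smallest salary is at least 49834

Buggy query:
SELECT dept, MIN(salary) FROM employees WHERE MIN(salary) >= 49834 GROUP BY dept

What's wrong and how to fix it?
Bug: MIN() in WHERE is a misuse of aggregate

Fix: Replace WHERE with HAVING after the GROUP BY

Corrected query:
SELECT dept, MIN(salary) FROM employees GROUP BY dept HAVING MIN(salary) >= 49834

Result:
dept        | MIN(salary)
------------+------------
Engineering | 59827      
Marketing   | 60962      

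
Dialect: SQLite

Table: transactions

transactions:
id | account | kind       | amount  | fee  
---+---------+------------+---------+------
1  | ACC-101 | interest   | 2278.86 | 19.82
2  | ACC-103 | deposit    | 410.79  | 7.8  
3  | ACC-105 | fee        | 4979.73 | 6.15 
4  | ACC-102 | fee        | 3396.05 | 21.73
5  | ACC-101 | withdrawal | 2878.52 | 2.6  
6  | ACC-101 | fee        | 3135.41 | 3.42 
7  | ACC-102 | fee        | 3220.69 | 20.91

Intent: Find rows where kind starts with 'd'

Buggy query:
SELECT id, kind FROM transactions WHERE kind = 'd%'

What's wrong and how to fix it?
Bug: Wildcards only work with LIKE; '=' treats '%' as a literal character

Fix: Use LIKE for wildcard pattern matching

Corrected query:
SELECT id, kind FROM transactions WHERE kind LIKE 'd%'

Result:
id | kind   
---+--------
2  | deposit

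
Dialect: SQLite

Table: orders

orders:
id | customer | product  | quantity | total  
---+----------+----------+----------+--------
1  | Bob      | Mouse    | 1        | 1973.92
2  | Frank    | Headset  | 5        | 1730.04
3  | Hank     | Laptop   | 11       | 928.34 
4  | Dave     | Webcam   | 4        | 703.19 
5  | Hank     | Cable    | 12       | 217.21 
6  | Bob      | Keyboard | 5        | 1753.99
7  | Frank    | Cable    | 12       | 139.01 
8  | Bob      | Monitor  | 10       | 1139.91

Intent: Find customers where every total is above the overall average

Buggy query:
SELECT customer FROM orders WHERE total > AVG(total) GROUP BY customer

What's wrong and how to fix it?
Bug: WHERE evaluates per row before aggregation, so AVG() is unavailable

Fix: Use a subquery for AVG and a HAVING MIN(...) filter so the condition holds for every row in the group

Corrected query:
SELECT customer FROM orders GROUP BY customer HAVING MIN(total) > (SELECT AVG(total) FROM orders)

Result:
customer
--------
Bob     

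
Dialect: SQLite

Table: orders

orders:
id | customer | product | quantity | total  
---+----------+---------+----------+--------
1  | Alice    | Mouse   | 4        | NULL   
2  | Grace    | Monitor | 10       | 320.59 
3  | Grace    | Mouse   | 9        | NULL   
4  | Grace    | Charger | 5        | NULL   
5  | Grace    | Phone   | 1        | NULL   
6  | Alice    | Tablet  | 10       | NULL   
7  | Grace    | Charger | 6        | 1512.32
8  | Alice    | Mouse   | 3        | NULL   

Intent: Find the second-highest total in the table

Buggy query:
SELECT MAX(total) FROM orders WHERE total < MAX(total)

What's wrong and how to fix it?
Bug: The inner MAX is an aggregate inside WHERE, which is not allowed

Fix: Put the inner MAX in a scalar subquery

Corrected query:
SELECT MAX(total) FROM orders WHERE total < (SELECT MAX(total) FROM orders)

Result:
MAX(total)
----------
320.59    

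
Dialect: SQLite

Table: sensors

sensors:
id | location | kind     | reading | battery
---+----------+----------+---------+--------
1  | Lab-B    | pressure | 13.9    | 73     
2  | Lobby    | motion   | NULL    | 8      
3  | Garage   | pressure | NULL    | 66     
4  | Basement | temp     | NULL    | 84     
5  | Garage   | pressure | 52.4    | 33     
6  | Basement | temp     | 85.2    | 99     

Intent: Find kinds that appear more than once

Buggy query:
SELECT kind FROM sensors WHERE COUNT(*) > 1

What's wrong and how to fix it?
Bug: WHERE can't reference COUNT(*); aggregates are computed after WHERE

Fix: GROUP BY kind, then filter groups with HAVING COUNT(*) > 1

Corrected query:
SELECT kind FROM sensors GROUP BY kind HAVING COUNT(*) > 1

Result:
kind    
--------
pressure
temp    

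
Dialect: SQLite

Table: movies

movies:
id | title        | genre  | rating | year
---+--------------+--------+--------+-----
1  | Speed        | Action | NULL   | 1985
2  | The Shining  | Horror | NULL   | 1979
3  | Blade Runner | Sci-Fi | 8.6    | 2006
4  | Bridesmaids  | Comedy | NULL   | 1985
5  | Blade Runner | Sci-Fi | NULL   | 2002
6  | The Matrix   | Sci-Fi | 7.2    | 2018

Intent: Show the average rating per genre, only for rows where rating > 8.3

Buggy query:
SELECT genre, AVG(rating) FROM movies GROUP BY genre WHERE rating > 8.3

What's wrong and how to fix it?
Bug: WHERE cannot follow GROUP BY

Fix: Move the WHERE clause before GROUP BY

Corrected query:
SELECT genre, AVG(rating) FROM movies WHERE rating > 8.3 GROUP BY genre

Result:
genre  | AVG(rating)
-------+------------
Sci-Fi | 8.6        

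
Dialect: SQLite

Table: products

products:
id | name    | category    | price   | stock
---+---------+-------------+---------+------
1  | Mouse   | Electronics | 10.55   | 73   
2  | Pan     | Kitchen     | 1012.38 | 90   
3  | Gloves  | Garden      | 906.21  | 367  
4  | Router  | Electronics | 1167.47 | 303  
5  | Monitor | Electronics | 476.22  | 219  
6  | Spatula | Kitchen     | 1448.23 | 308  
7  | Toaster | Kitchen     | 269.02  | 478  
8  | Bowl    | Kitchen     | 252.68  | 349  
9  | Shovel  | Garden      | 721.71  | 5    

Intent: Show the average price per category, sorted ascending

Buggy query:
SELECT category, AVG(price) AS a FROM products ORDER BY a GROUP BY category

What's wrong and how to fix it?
Bug: ORDER BY appears before GROUP BY; SQL clause order requires GROUP BY first

Fix: Reorder: SELECT … FROM … GROUP BY … ORDER BY …

Corrected query:
SELECT category, AVG(price) AS a FROM products GROUP BY category ORDER BY a

Result:
category    | a         
------------+-----------
Electronics | 551.413333
Kitchen     | 745.5775  
Garden      | 813.96    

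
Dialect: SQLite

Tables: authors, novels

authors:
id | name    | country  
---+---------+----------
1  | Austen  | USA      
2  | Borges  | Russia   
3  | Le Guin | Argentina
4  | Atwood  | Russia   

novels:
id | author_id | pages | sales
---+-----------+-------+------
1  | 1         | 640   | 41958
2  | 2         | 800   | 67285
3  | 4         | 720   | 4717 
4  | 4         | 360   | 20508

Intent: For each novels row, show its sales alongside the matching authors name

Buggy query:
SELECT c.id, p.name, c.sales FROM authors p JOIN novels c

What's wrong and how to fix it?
Bug: Missing join condition: each novels row is matched to all authors rows instead of just its own

Fix: Specify the join condition linking the foreign key to the parent id

Corrected query:
SELECT c.id, p.name, c.sales FROM authors p JOIN novels c ON c.author_id = p.id

Result:
id | name   | sales
---+--------+------
1  | Austen | 41958
2  | Borges | 67285
3  | Atwood | 4717 
4  | Atwood | 20508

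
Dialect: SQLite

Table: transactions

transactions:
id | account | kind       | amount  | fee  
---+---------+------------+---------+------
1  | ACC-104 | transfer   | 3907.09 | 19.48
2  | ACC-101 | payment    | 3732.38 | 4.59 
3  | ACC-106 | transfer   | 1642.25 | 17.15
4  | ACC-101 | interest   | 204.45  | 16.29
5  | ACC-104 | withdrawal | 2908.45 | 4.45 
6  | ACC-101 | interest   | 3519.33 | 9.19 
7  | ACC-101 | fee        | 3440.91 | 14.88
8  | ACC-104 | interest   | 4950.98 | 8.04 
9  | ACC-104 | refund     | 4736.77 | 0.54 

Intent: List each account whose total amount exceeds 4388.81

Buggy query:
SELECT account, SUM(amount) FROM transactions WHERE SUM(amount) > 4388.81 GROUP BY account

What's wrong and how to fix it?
Bug: WHERE runs before GROUP BY, so aggregates aren't available there

Fix: Move the aggregate condition to a HAVING clause

Corrected query:
SELECT account, SUM(amount) FROM transactions GROUP BY account HAVING SUM(amount) > 4388.81

Result:
account | SUM(amount)
--------+------------
ACC-101 | 10897.07   
ACC-104 | 16503.29   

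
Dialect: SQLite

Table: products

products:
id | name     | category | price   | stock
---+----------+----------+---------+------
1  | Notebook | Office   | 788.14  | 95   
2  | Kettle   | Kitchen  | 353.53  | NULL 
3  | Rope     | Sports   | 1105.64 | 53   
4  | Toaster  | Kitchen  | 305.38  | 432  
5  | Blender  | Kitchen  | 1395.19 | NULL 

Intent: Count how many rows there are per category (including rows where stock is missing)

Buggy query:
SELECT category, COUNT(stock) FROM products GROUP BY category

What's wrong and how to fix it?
Bug: COUNT(column) counts non-NULL values only; rows with NULL stock aren't counted

Fix: Replace COUNT(stock) with COUNT(*)

Corrected query:
SELECT category, COUNT(*) FROM products GROUP BY category

Result:
category | COUNT(*)
---------+---------
Kitchen  | 3       
Office   | 1       
Sports   | 1       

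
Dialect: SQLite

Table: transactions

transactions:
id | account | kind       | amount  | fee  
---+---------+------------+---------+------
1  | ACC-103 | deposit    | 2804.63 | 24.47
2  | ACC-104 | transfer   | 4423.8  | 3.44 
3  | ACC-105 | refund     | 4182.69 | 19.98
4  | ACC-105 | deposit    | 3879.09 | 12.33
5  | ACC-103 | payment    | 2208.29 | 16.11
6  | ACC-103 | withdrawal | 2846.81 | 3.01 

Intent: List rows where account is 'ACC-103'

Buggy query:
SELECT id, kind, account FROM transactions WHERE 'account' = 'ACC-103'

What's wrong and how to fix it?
Bug: 'account' in single quotes is a string literal, not the column; the comparison is literal-vs-literal and never true

Fix: Reference the column as account without single quotes

Corrected query:
SELECT id, kind, account FROM transactions WHERE account = 'ACC-103'

Result:
id | kind       | account
---+------------+--------
1  | deposit    | ACC-103
5  | payment    | ACC-103
6  | withdrawal | ACC-103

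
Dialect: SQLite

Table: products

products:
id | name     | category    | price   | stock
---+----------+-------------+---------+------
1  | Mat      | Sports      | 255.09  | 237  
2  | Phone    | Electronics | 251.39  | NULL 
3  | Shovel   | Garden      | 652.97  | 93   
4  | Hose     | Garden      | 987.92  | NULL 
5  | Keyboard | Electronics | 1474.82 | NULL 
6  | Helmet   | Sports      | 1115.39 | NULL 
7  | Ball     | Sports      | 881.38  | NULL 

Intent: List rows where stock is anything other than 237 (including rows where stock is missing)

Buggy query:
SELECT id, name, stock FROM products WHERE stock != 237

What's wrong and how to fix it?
Bug: Inequality against NULL is unknown, not true; rows with NULL are dropped

Fix: Handle NULL separately with IS NULL alongside the inequality

Corrected query:
SELECT id, name, stock FROM products WHERE stock != 237 OR stock IS NULL

Result:
id | name     | stock
---+----------+------
2  | Phone    | NULL 
3  | Shovel   | 93   
4  | Hose     | NULL 
5  | Keyboard | NULL 
6  | Helmet   | NULL 
7  | Ball     | NULL 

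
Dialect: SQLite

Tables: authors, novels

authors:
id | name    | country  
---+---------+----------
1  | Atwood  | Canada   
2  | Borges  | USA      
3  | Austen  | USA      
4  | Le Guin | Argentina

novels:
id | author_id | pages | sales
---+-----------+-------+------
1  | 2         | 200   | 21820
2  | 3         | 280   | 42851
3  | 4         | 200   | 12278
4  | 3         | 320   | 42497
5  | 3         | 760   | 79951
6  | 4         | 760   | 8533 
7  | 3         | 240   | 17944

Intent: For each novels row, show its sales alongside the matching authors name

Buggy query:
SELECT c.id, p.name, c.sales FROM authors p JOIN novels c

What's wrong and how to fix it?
Bug: Missing join condition: each novels row is matched to all authors rows instead of just its own

Fix: Specify the join condition linking the foreign key to the parent id

Corrected query:
SELECT c.id, p.name, c.sales FROM authors p JOIN novels c ON c.author_id = p.id

Result:
id | name    | sales
---+---------+------
1  | Borges  | 21820
2  | Austen  | 42851
3  | Le Guin | 12278
4  | Austen  | 42497
5  | Austen  | 79951
6  | Le Guin | 8533 
7  | Austen  | 17944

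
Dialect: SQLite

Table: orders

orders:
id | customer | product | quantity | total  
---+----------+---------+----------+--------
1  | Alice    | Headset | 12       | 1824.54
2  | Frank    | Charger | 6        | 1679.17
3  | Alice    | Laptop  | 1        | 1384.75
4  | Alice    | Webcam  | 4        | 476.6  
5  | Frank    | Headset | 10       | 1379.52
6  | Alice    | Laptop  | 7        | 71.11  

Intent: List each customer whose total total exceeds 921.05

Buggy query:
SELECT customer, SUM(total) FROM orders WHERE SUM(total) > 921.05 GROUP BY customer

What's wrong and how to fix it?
Bug: Aggregate functions cannot appear in a WHERE clause

Fix: Move the aggregate condition to a HAVING clause

Corrected query:
SELECT customer, SUM(total) FROM orders GROUP BY customer HAVING SUM(total) > 921.05

Result:
customer | SUM(total)
---------+-----------
Alice    | 3757      
Frank    | 3058.69   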